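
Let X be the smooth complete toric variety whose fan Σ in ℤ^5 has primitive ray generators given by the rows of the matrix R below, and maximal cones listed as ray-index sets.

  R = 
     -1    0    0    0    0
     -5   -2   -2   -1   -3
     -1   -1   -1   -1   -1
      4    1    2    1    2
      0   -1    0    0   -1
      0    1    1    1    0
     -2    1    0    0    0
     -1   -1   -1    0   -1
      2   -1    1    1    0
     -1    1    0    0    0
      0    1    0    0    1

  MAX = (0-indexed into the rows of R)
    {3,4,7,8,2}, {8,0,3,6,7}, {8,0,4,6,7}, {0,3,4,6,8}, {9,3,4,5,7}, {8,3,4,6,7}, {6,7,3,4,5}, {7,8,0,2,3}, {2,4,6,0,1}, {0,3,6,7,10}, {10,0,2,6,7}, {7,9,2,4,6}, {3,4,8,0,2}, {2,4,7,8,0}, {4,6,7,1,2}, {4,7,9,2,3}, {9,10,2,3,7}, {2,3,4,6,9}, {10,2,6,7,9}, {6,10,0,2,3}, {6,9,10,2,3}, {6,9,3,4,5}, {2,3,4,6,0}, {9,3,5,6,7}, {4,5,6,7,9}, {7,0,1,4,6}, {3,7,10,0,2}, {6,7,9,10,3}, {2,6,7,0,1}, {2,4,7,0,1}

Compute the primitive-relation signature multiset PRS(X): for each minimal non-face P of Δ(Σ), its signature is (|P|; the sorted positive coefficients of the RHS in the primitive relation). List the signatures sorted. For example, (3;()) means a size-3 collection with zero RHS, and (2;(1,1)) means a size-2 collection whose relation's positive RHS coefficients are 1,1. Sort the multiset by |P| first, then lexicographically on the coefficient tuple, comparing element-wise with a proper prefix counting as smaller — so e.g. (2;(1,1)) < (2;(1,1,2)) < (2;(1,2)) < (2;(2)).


Σ has 18 primitive collections:

  P = {4,10}:  v_{4} + v_{10} = 0 — sig = (2;())
  P = {0,9}:  v_{0} + v_{9} = v_{6} — sig = (2;(1))
  P = {1,3}:  v_{1} + v_{3} = v_{0} + v_{4} — sig = (2;(1,1))
  P = {2,5}:  v_{2} + v_{5} = v_{4} + v_{9} — sig = (2;(1,1))
  P = {8,10}:  v_{8} + v_{10} = v_{0} + v_{3} + v_{7} — sig = (2;(1,1,1))
  P = {1,10}:  v_{1} + v_{10} = v_{0} + v_{2} + v_{6} + v_{7} — sig = (2;(1,1,1,1))
  P = {5,10}:  v_{5} + v_{10} = v_{3} + v_{6} + v_{7} + v_{9} — sig = (2;(1,1,1,1))
  P = {8,9}:  v_{8} + v_{9} = v_{3} + v_{4} + v_{6} + v_{7} — sig = (2;(1,1,1,1))
  P = {0,5}:  v_{0} + v_{5} = v_{3} + v_{4} + 2·v_{6} + v_{7} — sig = (2;(1,1,1,2))
  P = {1,9}:  v_{1} + v_{9} = v_{2} + v_{4} + 2·v_{6} + v_{7} — sig = (2;(1,1,1,2))
  P = {1,5}:  v_{1} + v_{5} = 2·v_{4} + 2·v_{6} + v_{7} — sig = (2;(1,2,2))
  P = {1,8}:  v_{1} + v_{8} = 2·v_{0} + 2·v_{4} + v_{7} — sig = (2;(1,2,2))
  P = {5,8}:  v_{5} + v_{8} = 2·v_{3} + 2·v_{4} + 2·v_{6} + 2·v_{7} — sig = (2;(2,2,2,2))
  P = {2,6,8}:  v_{2} + v_{6} + v_{8} = v_{0} + v_{4} — sig = (3;(1,1))
  P = {2,3,6,7}:  v_{2} + v_{3} + v_{6} + v_{7} = 0 — sig = (4;())
  P = {0,3,4,7}:  v_{0} + v_{3} + v_{4} + v_{7} = v_{8} — sig = (4;(1))
  P = {0,2,4,6,7}:  v_{0} + v_{2} + v_{4} + v_{6} + v_{7} = v_{1} — sig = (5;(1))
  P = {3,4,6,7,9}:  v_{3} + v_{4} + v_{6} + v_{7} + v_{9} = v_{5} — sig = (5;(1))

Sorted signature multiset PRS(X):
    (2;())
    (2;(1))
    (2;(1,1))
    (2;(1,1))
    (2;(1,1,1))
    (2;(1,1,1,1))
    (2;(1,1,1,1))
    (2;(1,1,1,1))
    (2;(1,1,1,2))
    (2;(1,1,1,2))
    (2;(1,2,2))
    (2;(1,2,2))
    (2;(2,2,2,2))
    (3;(1,1))
    (4;())
    (4;(1))
    (5;(1))
    (5;(1))


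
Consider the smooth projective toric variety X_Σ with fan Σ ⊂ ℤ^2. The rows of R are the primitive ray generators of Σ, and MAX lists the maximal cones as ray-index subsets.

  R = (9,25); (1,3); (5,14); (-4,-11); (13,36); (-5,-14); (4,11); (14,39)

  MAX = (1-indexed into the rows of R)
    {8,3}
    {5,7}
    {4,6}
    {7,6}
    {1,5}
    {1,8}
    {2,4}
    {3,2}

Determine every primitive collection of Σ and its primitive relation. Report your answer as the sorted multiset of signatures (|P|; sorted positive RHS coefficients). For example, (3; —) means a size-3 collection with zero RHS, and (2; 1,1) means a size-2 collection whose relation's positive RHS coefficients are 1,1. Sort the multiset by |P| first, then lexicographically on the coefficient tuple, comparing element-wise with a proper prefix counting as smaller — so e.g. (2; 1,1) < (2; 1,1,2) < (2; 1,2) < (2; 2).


|primitive collections| = 20. Relations:

  • {3,6}:  v_{3} + v_{6} = 0 — sig = (2; —)
  • {4,7}:  v_{4} + v_{7} = 0 — sig = (2; —)
  • {1,3}:  v_{1} + v_{3} = v_{8} — sig = (2; 1)
  • {1,4}:  v_{1} + v_{4} = v_{3} — sig = (2; 1)
  • {1,6}:  v_{1} + v_{6} = v_{7} — sig = (2; 1)
  • {1,7}:  v_{1} + v_{7} = v_{5} — sig = (2; 1)
  • {2,5}:  v_{2} + v_{5} = v_{8} — sig = (2; 1)
  • {2,6}:  v_{2} + v_{6} = v_{4} — sig = (2; 1)
  • {2,7}:  v_{2} + v_{7} = v_{3} — sig = (2; 1)
  • {3,4}:  v_{3} + v_{4} = v_{2} — sig = (2; 1)
  • {3,7}:  v_{3} + v_{7} = v_{1} — sig = (2; 1)
  • {4,5}:  v_{4} + v_{5} = v_{1} — sig = (2; 1)
  • {6,8}:  v_{6} + v_{8} = v_{1} — sig = (2; 1)
  • {1,2}:  v_{1} + v_{2} = 2·v_{3} — sig = (2; 2)
  • {3,5}:  v_{3} + v_{5} = 2·v_{1} — sig = (2; 2)
  • {4,8}:  v_{4} + v_{8} = 2·v_{3} — sig = (2; 2)
  • {5,6}:  v_{5} + v_{6} = 2·v_{7} — sig = (2; 2)
  • {7,8}:  v_{7} + v_{8} = 2·v_{1} — sig = (2; 2)
  • {2,8}:  v_{2} + v_{8} = 3·v_{3} — sig = (2; 3)
  • {5,8}:  v_{5} + v_{8} = 3·v_{1} — sig = (2; 3)

Hence PRS(X_Σ) =
    |P|=2: 20 collections, coeffs (), (), (1), (1), (1), (1), (1), (1), (1), (1), (1), (1), (1), (2), (2), (2), (2), (2), (3), (3)


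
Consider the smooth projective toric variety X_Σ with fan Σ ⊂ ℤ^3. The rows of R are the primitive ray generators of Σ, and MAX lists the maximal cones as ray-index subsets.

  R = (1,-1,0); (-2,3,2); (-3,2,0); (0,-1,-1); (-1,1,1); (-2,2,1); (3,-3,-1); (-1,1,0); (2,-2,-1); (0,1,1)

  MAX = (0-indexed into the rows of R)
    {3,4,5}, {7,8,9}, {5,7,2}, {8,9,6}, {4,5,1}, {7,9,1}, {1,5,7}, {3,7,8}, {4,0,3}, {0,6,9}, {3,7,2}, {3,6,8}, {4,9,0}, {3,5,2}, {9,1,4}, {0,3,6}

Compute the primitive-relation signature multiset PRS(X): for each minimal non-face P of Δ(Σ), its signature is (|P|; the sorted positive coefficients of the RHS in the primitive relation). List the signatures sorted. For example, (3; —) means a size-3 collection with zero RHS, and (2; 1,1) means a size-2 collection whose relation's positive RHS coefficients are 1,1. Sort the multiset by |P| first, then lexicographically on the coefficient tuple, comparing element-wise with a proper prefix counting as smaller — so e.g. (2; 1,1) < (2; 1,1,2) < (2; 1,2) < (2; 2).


22 collections generate NE(X_Σ); each relation:

  • {0,7}:  v_{0} + v_{7} = 0  ⟹  sig = (2; —)
  • {3,9}:  v_{3} + v_{9} = 0  ⟹  sig = (2; —)
  • {5,8}:  v_{5} + v_{8} = 0  ⟹  sig = (2; —)
  • {0,5}:  v_{0} + v_{5} = v_{4}  ⟹  sig = (2; 1)
  • {0,8}:  v_{0} + v_{8} = v_{6}  ⟹  sig = (2; 1)
  • {1,3}:  v_{1} + v_{3} = v_{5}  ⟹  sig = (2; 1)
  • {1,8}:  v_{1} + v_{8} = v_{9}  ⟹  sig = (2; 1)
  • {2,6}:  v_{2} + v_{6} = v_{3}  ⟹  sig = (2; 1)
  • {4,7}:  v_{4} + v_{7} = v_{5}  ⟹  sig = (2; 1)
  • {4,8}:  v_{4} + v_{8} = v_{0}  ⟹  sig = (2; 1)
  • {5,6}:  v_{5} + v_{6} = v_{0}  ⟹  sig = (2; 1)
  • {5,9}:  v_{5} + v_{9} = v_{1}  ⟹  sig = (2; 1)
  • {6,7}:  v_{6} + v_{7} = v_{8}  ⟹  sig = (2; 1)
  • {0,1}:  v_{0} + v_{1} = v_{4} + v_{9}  ⟹  sig = (2; 1,1)
  • {0,2}:  v_{0} + v_{2} = v_{3} + v_{5}  ⟹  sig = (2; 1,1)
  • {1,6}:  v_{1} + v_{6} = v_{0} + v_{9}  ⟹  sig = (2; 1,1)
  • {2,8}:  v_{2} + v_{8} = v_{3} + v_{7}  ⟹  sig = (2; 1,1)
  • {2,9}:  v_{2} + v_{9} = v_{5} + v_{7}  ⟹  sig = (2; 1,1)
  • {1,2}:  v_{1} + v_{2} = 2·v_{5} + v_{7}  ⟹  sig = (2; 1,2)
  • {2,4}:  v_{2} + v_{4} = v_{3} + 2·v_{5}  ⟹  sig = (2; 1,2)
  • {4,6}:  v_{4} + v_{6} = 2·v_{0}  ⟹  sig = (2; 2)
  • {3,5,7}:  v_{3} + v_{5} + v_{7} = v_{2}  ⟹  sig = (3; 1)

Hence PRS(X_Σ) =
    (2; —)
    (2; —)
    (2; —)
    (2; 1)
    (2; 1)
    (2; 1)
    (2; 1)
    (2; 1)
    (2; 1)
    (2; 1)
    (2; 1)
    (2; 1)
    (2; 1)
    (2; 1,1)
    (2; 1,1)
    (2; 1,1)
    (2; 1,1)
    (2; 1,1)
    (2; 1,2)
    (2; 1,2)
    (2; 2)
    (3; 1)


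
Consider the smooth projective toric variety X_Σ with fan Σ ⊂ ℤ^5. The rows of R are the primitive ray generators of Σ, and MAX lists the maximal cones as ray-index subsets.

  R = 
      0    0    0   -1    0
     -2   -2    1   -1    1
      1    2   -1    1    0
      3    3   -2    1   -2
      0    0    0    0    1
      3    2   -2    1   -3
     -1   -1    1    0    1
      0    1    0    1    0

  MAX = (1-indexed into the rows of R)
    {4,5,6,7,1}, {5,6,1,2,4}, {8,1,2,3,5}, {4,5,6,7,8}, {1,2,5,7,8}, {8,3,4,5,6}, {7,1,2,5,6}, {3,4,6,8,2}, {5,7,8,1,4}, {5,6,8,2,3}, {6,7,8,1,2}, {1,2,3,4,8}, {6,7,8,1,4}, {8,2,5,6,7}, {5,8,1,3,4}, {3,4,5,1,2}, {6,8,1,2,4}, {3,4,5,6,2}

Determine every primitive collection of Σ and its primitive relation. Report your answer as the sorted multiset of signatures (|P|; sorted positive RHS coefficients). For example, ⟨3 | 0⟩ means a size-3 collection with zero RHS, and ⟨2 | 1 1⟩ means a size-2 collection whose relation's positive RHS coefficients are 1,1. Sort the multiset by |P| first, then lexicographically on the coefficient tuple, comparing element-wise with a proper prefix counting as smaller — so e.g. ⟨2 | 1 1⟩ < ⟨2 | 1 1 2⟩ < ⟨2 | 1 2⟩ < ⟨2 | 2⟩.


|primitive collections| = 5. Relations:

  • {3,7}:  v_{3} + v_{7} = v_{5} + v_{8}  →  sig = ⟨2 | 1 1⟩
  • {2,4,7}:  v_{2} + v_{4} + v_{7} = 0  →  sig = ⟨3 | 0⟩
  • {1,3,6}:  v_{1} + v_{3} + v_{6} = v_{2} + 2·v_{4}  →  sig = ⟨3 | 1 2⟩
  • {1,5,6,8}:  v_{1} + v_{5} + v_{6} + v_{8} = v_{4}  →  sig = ⟨4 | 1⟩
  • {2,4,5,8}:  v_{2} + v_{4} + v_{5} + v_{8} = v_{3}  →  sig = ⟨4 | 1⟩

Signatures (|P|; sorted positive RHS coefficients), sorted:
[⟨2 | 1 1⟩, ⟨3 | 0⟩, ⟨3 | 1 2⟩, ⟨4 | 1⟩, ⟨4 | 1⟩]


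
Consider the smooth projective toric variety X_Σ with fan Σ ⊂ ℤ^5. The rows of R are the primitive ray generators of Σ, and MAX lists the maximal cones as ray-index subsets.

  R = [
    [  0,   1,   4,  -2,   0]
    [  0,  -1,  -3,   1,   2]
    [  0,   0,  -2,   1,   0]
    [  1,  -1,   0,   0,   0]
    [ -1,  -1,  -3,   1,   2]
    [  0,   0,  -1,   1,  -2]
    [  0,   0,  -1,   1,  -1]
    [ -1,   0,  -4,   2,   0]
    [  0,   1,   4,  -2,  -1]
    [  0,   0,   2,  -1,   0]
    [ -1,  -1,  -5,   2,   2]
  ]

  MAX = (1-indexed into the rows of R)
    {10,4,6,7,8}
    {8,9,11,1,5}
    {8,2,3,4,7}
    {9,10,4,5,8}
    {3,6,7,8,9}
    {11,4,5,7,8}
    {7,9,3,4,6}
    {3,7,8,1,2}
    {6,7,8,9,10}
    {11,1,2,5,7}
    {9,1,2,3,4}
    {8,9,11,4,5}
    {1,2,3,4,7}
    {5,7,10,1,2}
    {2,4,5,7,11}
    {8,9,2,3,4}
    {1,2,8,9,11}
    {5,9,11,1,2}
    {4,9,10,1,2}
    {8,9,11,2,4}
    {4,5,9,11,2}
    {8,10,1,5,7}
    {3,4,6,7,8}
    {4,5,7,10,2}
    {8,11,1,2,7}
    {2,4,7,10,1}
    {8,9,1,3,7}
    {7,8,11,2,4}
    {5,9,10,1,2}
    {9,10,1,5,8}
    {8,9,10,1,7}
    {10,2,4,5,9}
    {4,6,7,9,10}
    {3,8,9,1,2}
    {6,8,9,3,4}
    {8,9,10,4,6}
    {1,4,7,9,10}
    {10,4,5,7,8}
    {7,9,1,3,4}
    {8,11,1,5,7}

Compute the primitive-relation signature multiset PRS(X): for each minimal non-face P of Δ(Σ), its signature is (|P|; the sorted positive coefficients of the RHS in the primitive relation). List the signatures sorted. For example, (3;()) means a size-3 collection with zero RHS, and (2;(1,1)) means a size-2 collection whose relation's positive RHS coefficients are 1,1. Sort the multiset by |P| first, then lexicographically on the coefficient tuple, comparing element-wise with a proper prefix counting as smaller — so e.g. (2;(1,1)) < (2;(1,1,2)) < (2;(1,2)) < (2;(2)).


Σ has 17 primitive collections:

  {3,10}:  v_{3} + v_{10} = 0  →  sig = (2;())
  {3,5}:  v_{3} + v_{5} = v_{11}  →  sig = (2;(1))
  {10,11}:  v_{10} + v_{11} = v_{5}  →  sig = (2;(1))
  {1,6}:  v_{1} + v_{6} = v_{7} + v_{9}  →  sig = (2;(1,1))
  {2,6}:  v_{2} + v_{6} = v_{4} + v_{8}  →  sig = (2;(1,1))
  {3,11}:  v_{3} + v_{11} = v_{2} + v_{8}  →  sig = (2;(1,1))
  {6,11}:  v_{6} + v_{11} = v_{4} + 2·v_{8} + v_{10}  →  sig = (2;(1,1,2))
  {5,6}:  v_{5} + v_{6} = v_{4} + 2·v_{8} + 2·v_{10}  →  sig = (2;(1,2,2))
  {1,4,8}:  v_{1} + v_{4} + v_{8} = 0  →  sig = (3;())
  {2,7,9}:  v_{2} + v_{7} + v_{9} = 0  →  sig = (3;())
  {2,8,10}:  v_{2} + v_{8} + v_{10} = v_{11}  →  sig = (3;(1))
  {1,4,11}:  v_{1} + v_{4} + v_{11} = v_{2} + v_{10}  →  sig = (3;(1,1))
  {7,9,11}:  v_{7} + v_{9} + v_{11} = v_{8} + v_{10}  →  sig = (3;(1,1))
  {1,4,5}:  v_{1} + v_{4} + v_{5} = v_{2} + 2·v_{10}  →  sig = (3;(1,2))
  {5,7,9}:  v_{5} + v_{7} + v_{9} = v_{8} + 2·v_{10}  →  sig = (3;(1,2))
  {2,5,8}:  v_{2} + v_{5} + v_{8} = 2·v_{11}  →  sig = (3;(2))
  {4,7,8,9}:  v_{4} + v_{7} + v_{8} + v_{9} = v_{6}  →  sig = (4;(1))

so the primitive-relation signature multiset is
[(2;()), (2;(1)), (2;(1)), (2;(1,1)), (2;(1,1)), (2;(1,1)), (2;(1,1,2)), (2;(1,2,2)), (3;()), (3;()), (3;(1)), (3;(1,1)), (3;(1,1)), (3;(1,2)), (3;(1,2)), (3;(2)), (4;(1))]


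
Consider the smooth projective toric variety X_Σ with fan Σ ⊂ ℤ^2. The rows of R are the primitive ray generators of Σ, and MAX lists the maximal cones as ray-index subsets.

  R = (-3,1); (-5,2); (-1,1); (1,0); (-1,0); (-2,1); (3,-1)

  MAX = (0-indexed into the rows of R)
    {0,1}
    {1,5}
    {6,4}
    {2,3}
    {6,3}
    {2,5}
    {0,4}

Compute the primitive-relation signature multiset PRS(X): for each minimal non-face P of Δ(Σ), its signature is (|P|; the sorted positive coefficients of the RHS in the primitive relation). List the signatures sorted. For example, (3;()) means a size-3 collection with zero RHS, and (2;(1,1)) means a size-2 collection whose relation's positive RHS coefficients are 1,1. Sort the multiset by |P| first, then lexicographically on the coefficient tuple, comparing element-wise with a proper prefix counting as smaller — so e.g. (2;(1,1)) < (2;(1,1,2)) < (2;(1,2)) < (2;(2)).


The 14 primitive collections of Σ (r=7, n=2):

  • {0,6}:  v_{0} + v_{6} = 0  ⟹  sig = (2;())
  • {3,4}:  v_{3} + v_{4} = 0  ⟹  sig = (2;())
  • {0,3}:  v_{0} + v_{3} = v_{5}  ⟹  sig = (2;(1))
  • {0,5}:  v_{0} + v_{5} = v_{1}  ⟹  sig = (2;(1))
  • {1,6}:  v_{1} + v_{6} = v_{5}  ⟹  sig = (2;(1))
  • {2,4}:  v_{2} + v_{4} = v_{5}  ⟹  sig = (2;(1))
  • {3,5}:  v_{3} + v_{5} = v_{2}  ⟹  sig = (2;(1))
  • {4,5}:  v_{4} + v_{5} = v_{0}  ⟹  sig = (2;(1))
  • {5,6}:  v_{5} + v_{6} = v_{3}  ⟹  sig = (2;(1))
  • {0,2}:  v_{0} + v_{2} = 2·v_{5}  ⟹  sig = (2;(2))
  • {1,3}:  v_{1} + v_{3} = 2·v_{5}  ⟹  sig = (2;(2))
  • {1,4}:  v_{1} + v_{4} = 2·v_{0}  ⟹  sig = (2;(2))
  • {2,6}:  v_{2} + v_{6} = 2·v_{3}  ⟹  sig = (2;(2))
  • {1,2}:  v_{1} + v_{2} = 3·v_{5}  ⟹  sig = (2;(3))

Sorted signature multiset PRS(X):
{ (2;()) ×2,  (2;(1)) ×7,  (2;(2)) ×4,  (2;(3)) }


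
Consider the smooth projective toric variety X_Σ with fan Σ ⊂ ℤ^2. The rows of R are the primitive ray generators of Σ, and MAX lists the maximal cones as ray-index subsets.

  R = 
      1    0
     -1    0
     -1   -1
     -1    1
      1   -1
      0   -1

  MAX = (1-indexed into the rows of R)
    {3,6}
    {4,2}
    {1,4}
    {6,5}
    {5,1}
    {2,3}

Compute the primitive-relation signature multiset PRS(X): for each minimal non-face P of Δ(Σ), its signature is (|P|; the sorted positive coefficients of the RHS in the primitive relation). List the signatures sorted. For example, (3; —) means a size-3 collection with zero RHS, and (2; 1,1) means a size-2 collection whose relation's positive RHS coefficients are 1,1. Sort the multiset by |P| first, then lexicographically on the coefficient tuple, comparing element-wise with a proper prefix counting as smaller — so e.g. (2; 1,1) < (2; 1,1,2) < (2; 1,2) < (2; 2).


Σ has 9 primitive collections:

  {1,2}:  v_{1} + v_{2} = 0  ⟹  sig = (2; —)
  {4,5}:  v_{4} + v_{5} = 0  ⟹  sig = (2; —)
  {1,3}:  v_{1} + v_{3} = v_{6}  ⟹  sig = (2; 1)
  {1,6}:  v_{1} + v_{6} = v_{5}  ⟹  sig = (2; 1)
  {2,5}:  v_{2} + v_{5} = v_{6}  ⟹  sig = (2; 1)
  {2,6}:  v_{2} + v_{6} = v_{3}  ⟹  sig = (2; 1)
  {4,6}:  v_{4} + v_{6} = v_{2}  ⟹  sig = (2; 1)
  {3,4}:  v_{3} + v_{4} = 2·v_{2}  ⟹  sig = (2; 2)
  {3,5}:  v_{3} + v_{5} = 2·v_{6}  ⟹  sig = (2; 2)

Signatures (|P|; sorted positive RHS coefficients), sorted:
[(2; —), (2; —), (2; 1), (2; 1), (2; 1), (2; 1), (2; 1), (2; 2), (2; 2)]


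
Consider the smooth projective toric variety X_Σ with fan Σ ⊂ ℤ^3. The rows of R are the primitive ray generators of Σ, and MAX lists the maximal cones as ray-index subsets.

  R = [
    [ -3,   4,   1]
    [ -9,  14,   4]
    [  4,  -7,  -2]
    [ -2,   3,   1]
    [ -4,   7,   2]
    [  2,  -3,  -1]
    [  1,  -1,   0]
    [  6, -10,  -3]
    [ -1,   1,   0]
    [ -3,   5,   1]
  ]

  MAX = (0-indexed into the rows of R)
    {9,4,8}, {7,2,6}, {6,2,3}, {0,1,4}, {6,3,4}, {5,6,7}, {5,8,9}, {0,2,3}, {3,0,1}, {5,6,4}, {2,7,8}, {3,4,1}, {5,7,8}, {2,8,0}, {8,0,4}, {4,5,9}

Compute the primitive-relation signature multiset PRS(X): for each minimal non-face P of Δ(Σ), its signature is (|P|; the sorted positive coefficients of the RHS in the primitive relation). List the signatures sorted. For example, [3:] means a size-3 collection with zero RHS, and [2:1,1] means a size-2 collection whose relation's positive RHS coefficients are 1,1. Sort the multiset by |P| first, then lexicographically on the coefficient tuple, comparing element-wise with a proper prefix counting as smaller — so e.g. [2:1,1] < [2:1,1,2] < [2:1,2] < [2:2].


23 collections generate NE(X_Σ); each relation:

  {2,4}:  v_{2} + v_{4} = 0  ⟹  sig = [2:]
  {3,5}:  v_{3} + v_{5} = 0  ⟹  sig = [2:]
  {6,8}:  v_{6} + v_{8} = 0  ⟹  sig = [2:]
  {0,5}:  v_{0} + v_{5} = v_{8}  ⟹  sig = [2:1]
  {0,6}:  v_{0} + v_{6} = v_{3}  ⟹  sig = [2:1]
  {1,7}:  v_{1} + v_{7} = v_{0}  ⟹  sig = [2:1]
  {2,5}:  v_{2} + v_{5} = v_{7}  ⟹  sig = [2:1]
  {3,7}:  v_{3} + v_{7} = v_{2}  ⟹  sig = [2:1]
  {3,8}:  v_{3} + v_{8} = v_{0}  ⟹  sig = [2:1]
  {4,7}:  v_{4} + v_{7} = v_{5}  ⟹  sig = [2:1]
  {0,7}:  v_{0} + v_{7} = v_{2} + v_{8}  ⟹  sig = [2:1,1]
  {1,2}:  v_{1} + v_{2} = v_{0} + v_{3}  ⟹  sig = [2:1,1]
  {1,5}:  v_{1} + v_{5} = v_{0} + v_{4}  ⟹  sig = [2:1,1]
  {2,9}:  v_{2} + v_{9} = v_{5} + v_{8}  ⟹  sig = [2:1,1]
  {3,9}:  v_{3} + v_{9} = v_{4} + v_{8}  ⟹  sig = [2:1,1]
  {6,9}:  v_{6} + v_{9} = v_{4} + v_{5}  ⟹  sig = [2:1,1]
  {1,9}:  v_{1} + v_{9} = v_{0} + 2·v_{4} + v_{8}  ⟹  sig = [2:1,1,2]
  {0,9}:  v_{0} + v_{9} = v_{4} + 2·v_{8}  ⟹  sig = [2:1,2]
  {1,6}:  v_{1} + v_{6} = 2·v_{3} + v_{4}  ⟹  sig = [2:1,2]
  {1,8}:  v_{1} + v_{8} = 2·v_{0} + v_{4}  ⟹  sig = [2:1,2]
  {7,9}:  v_{7} + v_{9} = 2·v_{5} + v_{8}  ⟹  sig = [2:1,2]
  {0,3,4}:  v_{0} + v_{3} + v_{4} = v_{1}  ⟹  sig = [3:1]
  {4,5,8}:  v_{4} + v_{5} + v_{8} = v_{9}  ⟹  sig = [3:1]

Signatures (|P|; sorted positive RHS coefficients), sorted:
[[2:], [2:], [2:], [2:1], [2:1], [2:1], [2:1], [2:1], [2:1], [2:1], [2:1,1], [2:1,1], [2:1,1], [2:1,1], [2:1,1], [2:1,1], [2:1,1,2], [2:1,2], [2:1,2], [2:1,2], [2:1,2], [3:1], [3:1]]


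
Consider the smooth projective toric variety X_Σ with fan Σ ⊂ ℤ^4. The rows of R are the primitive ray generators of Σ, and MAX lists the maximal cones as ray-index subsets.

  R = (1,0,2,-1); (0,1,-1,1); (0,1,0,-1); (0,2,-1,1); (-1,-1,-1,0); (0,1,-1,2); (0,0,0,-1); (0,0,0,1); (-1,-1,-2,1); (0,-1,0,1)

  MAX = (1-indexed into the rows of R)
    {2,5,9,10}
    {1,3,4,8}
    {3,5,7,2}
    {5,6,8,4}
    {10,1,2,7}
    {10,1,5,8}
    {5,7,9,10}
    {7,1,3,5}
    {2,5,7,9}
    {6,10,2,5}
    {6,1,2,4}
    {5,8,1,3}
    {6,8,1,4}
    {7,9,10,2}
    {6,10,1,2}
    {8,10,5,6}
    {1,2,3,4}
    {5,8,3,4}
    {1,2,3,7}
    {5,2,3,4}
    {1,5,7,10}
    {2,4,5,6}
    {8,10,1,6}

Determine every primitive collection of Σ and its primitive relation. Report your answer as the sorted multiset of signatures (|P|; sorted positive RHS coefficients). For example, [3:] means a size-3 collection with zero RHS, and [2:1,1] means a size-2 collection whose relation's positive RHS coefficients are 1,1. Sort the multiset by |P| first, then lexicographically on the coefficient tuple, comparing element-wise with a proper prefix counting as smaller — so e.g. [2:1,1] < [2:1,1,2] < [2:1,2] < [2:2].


Primitive collections (16):

  P={3,10}:  v_{3} + v_{10} = 0  ⇒ sig = [2:]
  P={7,8}:  v_{7} + v_{8} = 0  ⇒ sig = [2:]
  P={2,8}:  v_{2} + v_{8} = v_{6}  ⇒ sig = [2:1]
  P={3,6}:  v_{3} + v_{6} = v_{4}  ⇒ sig = [2:1]
  P={4,10}:  v_{4} + v_{10} = v_{6}  ⇒ sig = [2:1]
  P={6,7}:  v_{6} + v_{7} = v_{2}  ⇒ sig = [2:1]
  P={1,9}:  v_{1} + v_{9} = v_{7} + v_{10}  ⇒ sig = [2:1,1]
  P={4,7}:  v_{4} + v_{7} = v_{2} + v_{3}  ⇒ sig = [2:1,1]
  P={3,9}:  v_{3} + v_{9} = v_{2} + v_{5} + v_{7}  ⇒ sig = [2:1,1,1]
  P={8,9}:  v_{8} + v_{9} = v_{2} + v_{5} + v_{10}  ⇒ sig = [2:1,1,1]
  P={6,9}:  v_{6} + v_{9} = 2·v_{2} + v_{5} + v_{10}  ⇒ sig = [2:1,1,2]
  P={4,9}:  v_{4} + v_{9} = 2·v_{2} + v_{5}  ⇒ sig = [2:1,2]
  P={1,2,5}:  v_{1} + v_{2} + v_{5} = 0  ⇒ sig = [3:]
  P={1,5,6}:  v_{1} + v_{5} + v_{6} = v_{8}  ⇒ sig = [3:1]
  P={1,4,5}:  v_{1} + v_{4} + v_{5} = v_{3} + v_{8}  ⇒ sig = [3:1,1]
  P={2,5,7,10}:  v_{2} + v_{5} + v_{7} + v_{10} = v_{9}  ⇒ sig = [4:1]

Sorted signature multiset PRS(X):
    [2:]
    [2:]
    [2:1]
    [2:1]
    [2:1]
    [2:1]
    [2:1,1]
    [2:1,1]
    [2:1,1,1]
    [2:1,1,1]
    [2:1,1,2]
    [2:1,2]
    [3:]
    [3:1]
    [3:1,1]
    [4:1]


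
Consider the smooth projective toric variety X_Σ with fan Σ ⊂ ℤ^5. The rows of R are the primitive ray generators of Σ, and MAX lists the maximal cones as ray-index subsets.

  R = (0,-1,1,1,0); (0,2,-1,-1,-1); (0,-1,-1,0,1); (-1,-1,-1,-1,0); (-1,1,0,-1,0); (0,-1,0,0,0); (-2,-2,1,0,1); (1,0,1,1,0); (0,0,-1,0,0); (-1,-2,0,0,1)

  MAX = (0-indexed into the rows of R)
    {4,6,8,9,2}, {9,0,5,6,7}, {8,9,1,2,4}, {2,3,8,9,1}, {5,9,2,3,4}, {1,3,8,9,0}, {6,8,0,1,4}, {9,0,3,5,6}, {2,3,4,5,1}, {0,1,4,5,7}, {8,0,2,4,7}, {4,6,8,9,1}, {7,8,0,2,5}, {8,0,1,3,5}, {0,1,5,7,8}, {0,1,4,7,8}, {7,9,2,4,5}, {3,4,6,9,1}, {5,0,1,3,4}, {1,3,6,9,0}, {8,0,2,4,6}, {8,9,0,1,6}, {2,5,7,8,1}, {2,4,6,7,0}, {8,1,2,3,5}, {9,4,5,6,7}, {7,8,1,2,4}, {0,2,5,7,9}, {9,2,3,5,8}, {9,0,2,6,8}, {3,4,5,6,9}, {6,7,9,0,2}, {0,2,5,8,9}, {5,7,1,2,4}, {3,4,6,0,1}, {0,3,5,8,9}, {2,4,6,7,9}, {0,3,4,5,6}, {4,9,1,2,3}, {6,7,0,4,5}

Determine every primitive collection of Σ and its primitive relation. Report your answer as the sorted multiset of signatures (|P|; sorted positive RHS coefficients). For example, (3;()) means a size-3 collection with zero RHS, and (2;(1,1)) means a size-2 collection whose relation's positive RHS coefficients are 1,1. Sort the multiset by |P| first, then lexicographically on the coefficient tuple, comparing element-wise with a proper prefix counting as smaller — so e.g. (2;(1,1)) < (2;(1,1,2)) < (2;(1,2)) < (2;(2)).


Minimal non-faces — 18 found among 10 rays, 40 max cones:

  P = {3,7}:  v_{3} + v_{7} = v_{5}  →  sig = (2;(1))
  P = {1,7,9}:  v_{1} + v_{7} + v_{9} = 0  →  sig = (3;())
  P = {0,1,2}:  v_{0} + v_{1} + v_{2} = v_{8}  →  sig = (3;(1))
  P = {0,4,9}:  v_{0} + v_{4} + v_{9} = v_{6}  →  sig = (3;(1))
  P = {1,5,9}:  v_{1} + v_{5} + v_{9} = v_{3}  →  sig = (3;(1))
  P = {1,6,7}:  v_{1} + v_{6} + v_{7} = v_{0} + v_{4}  →  sig = (3;(1,1))
  P = {4,5,8}:  v_{4} + v_{5} + v_{8} = v_{1} + v_{9}  →  sig = (3;(1,1))
  P = {7,8,9}:  v_{7} + v_{8} + v_{9} = v_{0} + v_{2}  →  sig = (3;(1,1))
  P = {0,2,3}:  v_{0} + v_{2} + v_{3} = v_{5} + v_{8} + v_{9}  →  sig = (3;(1,1,1))
  P = {1,2,6}:  v_{1} + v_{2} + v_{6} = v_{4} + v_{8} + v_{9}  →  sig = (3;(1,1,1))
  P = {1,5,6}:  v_{1} + v_{5} + v_{6} = v_{0} + v_{3} + v_{4}  →  sig = (3;(1,1,1))
  P = {5,6,8}:  v_{5} + v_{6} + v_{8} = v_{0} + v_{1} + 2·v_{9}  →  sig = (3;(1,1,2))
  P = {6,7,8}:  v_{6} + v_{7} + v_{8} = 2·v_{0} + v_{2} + v_{4}  →  sig = (3;(1,1,2))
  P = {3,6,8}:  v_{3} + v_{6} + v_{8} = v_{0} + 2·v_{1} + 3·v_{9}  →  sig = (3;(1,2,3))
  P = {2,3,6}:  v_{2} + v_{3} + v_{6} = v_{1} + 3·v_{9}  →  sig = (3;(1,3))
  P = {2,5,6}:  v_{2} + v_{5} + v_{6} = 2·v_{9}  →  sig = (3;(2))
  P = {3,4,8}:  v_{3} + v_{4} + v_{8} = 2·v_{1} + 2·v_{9}  →  sig = (3;(2,2))
  P = {0,2,4,5}:  v_{0} + v_{2} + v_{4} + v_{5} = v_{9}  →  sig = (4;(1))

Signatures (|P|; sorted positive RHS coefficients), sorted:
[(2;(1)), (3;()), (3;(1)), (3;(1)), (3;(1)), (3;(1,1)), (3;(1,1)), (3;(1,1)), (3;(1,1,1)), (3;(1,1,1)), (3;(1,1,1)), (3;(1,1,2)), (3;(1,1,2)), (3;(1,2,3)), (3;(1,3)), (3;(2)), (3;(2,2)), (4;(1))]


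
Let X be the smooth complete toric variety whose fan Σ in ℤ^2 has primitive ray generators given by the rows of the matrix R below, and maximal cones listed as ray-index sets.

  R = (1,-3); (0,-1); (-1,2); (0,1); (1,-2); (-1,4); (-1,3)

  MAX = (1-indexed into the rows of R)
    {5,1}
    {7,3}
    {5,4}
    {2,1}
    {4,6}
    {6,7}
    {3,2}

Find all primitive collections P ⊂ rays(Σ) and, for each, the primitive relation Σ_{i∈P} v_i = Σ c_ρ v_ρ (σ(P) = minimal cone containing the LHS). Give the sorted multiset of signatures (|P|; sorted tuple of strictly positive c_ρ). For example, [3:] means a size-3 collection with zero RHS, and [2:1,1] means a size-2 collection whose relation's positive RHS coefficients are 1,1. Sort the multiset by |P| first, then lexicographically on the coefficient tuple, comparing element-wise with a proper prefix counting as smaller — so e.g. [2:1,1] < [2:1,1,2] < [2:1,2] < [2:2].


Primitive collections (14):

  {1,7}:  v_{1} + v_{7} = 0 ; sig = [2:]
  {2,4}:  v_{2} + v_{4} = 0 ; sig = [2:]
  {3,5}:  v_{3} + v_{5} = 0 ; sig = [2:]
  {1,3}:  v_{1} + v_{3} = v_{2} ; sig = [2:1]
  {1,4}:  v_{1} + v_{4} = v_{5} ; sig = [2:1]
  {1,6}:  v_{1} + v_{6} = v_{4} ; sig = [2:1]
  {2,5}:  v_{2} + v_{5} = v_{1} ; sig = [2:1]
  {2,6}:  v_{2} + v_{6} = v_{7} ; sig = [2:1]
  {2,7}:  v_{2} + v_{7} = v_{3} ; sig = [2:1]
  {3,4}:  v_{3} + v_{4} = v_{7} ; sig = [2:1]
  {4,7}:  v_{4} + v_{7} = v_{6} ; sig = [2:1]
  {5,7}:  v_{5} + v_{7} = v_{4} ; sig = [2:1]
  {3,6}:  v_{3} + v_{6} = 2·v_{7} ; sig = [2:2]
  {5,6}:  v_{5} + v_{6} = 2·v_{4} ; sig = [2:2]

Signatures (|P|; sorted positive RHS coefficients), sorted:
    [2:]
    [2:]
    [2:]
    [2:1]
    [2:1]
    [2:1]
    [2:1]
    [2:1]
    [2:1]
    [2:1]
    [2:1]
    [2:1]
    [2:2]
    [2:2]


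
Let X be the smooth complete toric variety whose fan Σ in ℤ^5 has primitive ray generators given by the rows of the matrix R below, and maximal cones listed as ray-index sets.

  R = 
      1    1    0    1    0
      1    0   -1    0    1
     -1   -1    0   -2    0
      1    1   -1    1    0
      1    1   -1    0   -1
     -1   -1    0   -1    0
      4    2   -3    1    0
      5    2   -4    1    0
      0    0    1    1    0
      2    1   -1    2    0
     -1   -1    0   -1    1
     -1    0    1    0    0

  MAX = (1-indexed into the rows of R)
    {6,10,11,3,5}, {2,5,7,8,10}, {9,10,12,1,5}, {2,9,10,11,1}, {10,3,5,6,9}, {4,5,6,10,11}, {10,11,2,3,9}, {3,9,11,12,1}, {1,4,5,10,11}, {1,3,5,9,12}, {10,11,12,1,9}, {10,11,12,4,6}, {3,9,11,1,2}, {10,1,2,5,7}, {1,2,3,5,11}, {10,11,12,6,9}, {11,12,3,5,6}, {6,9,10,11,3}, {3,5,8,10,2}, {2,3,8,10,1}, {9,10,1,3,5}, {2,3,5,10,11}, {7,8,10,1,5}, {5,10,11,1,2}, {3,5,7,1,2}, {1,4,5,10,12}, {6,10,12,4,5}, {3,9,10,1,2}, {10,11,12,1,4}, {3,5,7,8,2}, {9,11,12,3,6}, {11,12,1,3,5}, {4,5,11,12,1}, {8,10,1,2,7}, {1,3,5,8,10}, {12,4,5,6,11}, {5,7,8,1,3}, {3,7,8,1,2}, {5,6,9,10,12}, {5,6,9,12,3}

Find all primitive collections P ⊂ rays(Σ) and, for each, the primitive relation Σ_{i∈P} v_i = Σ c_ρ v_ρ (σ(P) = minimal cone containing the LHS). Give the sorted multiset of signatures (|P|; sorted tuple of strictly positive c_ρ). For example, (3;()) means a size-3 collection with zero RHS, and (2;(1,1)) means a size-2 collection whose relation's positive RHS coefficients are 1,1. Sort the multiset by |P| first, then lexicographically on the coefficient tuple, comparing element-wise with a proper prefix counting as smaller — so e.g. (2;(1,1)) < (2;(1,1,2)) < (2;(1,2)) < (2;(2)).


Primitive collections (24):

  P = {1,6}:  v_{1} + v_{6} = 0  ⇒ sig = (2;())
  P = {8,12}:  v_{8} + v_{12} = v_{7}  ⇒ sig = (2;(1))
  P = {2,12}:  v_{2} + v_{12} = v_{1} + v_{11}  ⇒ sig = (2;(1,1))
  P = {3,4}:  v_{3} + v_{4} = v_{5} + v_{11}  ⇒ sig = (2;(1,1))
  P = {4,9}:  v_{4} + v_{9} = v_{10} + v_{12}  ⇒ sig = (2;(1,1))
  P = {2,6}:  v_{2} + v_{6} = v_{3} + v_{10} + v_{11}  ⇒ sig = (2;(1,1,1))
  P = {7,12}:  v_{7} + v_{12} = v_{1} + v_{2} + v_{5}  ⇒ sig = (2;(1,1,1))
  P = {6,7}:  v_{6} + v_{7} = v_{2} + v_{3} + v_{5} + v_{10}  ⇒ sig = (2;(1,1,1,1))
  P = {4,7}:  v_{4} + v_{7} = v_{1} + v_{2} + 2·v_{5} + v_{10} + v_{11}  ⇒ sig = (2;(1,1,1,1,2))
  P = {2,4}:  v_{2} + v_{4} = v_{1} + v_{5} + v_{10} + 2·v_{11}  ⇒ sig = (2;(1,1,1,2))
  P = {8,11}:  v_{8} + v_{11} = 2·v_{2} + v_{3} + v_{5} + v_{10}  ⇒ sig = (2;(1,1,1,2))
  P = {6,8}:  v_{6} + v_{8} = v_{2} + 2·v_{3} + v_{5} + 2·v_{10}  ⇒ sig = (2;(1,1,2,2))
  P = {7,11}:  v_{7} + v_{11} = 2·v_{2} + v_{5}  ⇒ sig = (2;(1,2))
  P = {4,8}:  v_{4} + v_{8} = 2·v_{2} + 2·v_{5} + v_{10}  ⇒ sig = (2;(1,2,2))
  P = {7,9}:  v_{7} + v_{9} = 2·v_{1} + 2·v_{3} + 2·v_{10}  ⇒ sig = (2;(2,2,2))
  P = {8,9}:  v_{8} + v_{9} = 2·v_{1} + 3·v_{3} + 3·v_{10}  ⇒ sig = (2;(2,3,3))
  P = {3,10,12}:  v_{3} + v_{10} + v_{12} = 0  ⇒ sig = (3;())
  P = {5,9,11}:  v_{5} + v_{9} + v_{11} = 0  ⇒ sig = (3;())
  P = {3,7,10}:  v_{3} + v_{7} + v_{10} = v_{8}  ⇒ sig = (3;(1))
  P = {2,5,9}:  v_{2} + v_{5} + v_{9} = v_{1} + v_{3} + v_{10}  ⇒ sig = (3;(1,1,1))
  P = {1,3,10,11}:  v_{1} + v_{3} + v_{10} + v_{11} = v_{2}  ⇒ sig = (4;(1))
  P = {5,10,11,12}:  v_{5} + v_{10} + v_{11} + v_{12} = v_{4}  ⇒ sig = (4;(1))
  P = {1,2,5,8}:  v_{1} + v_{2} + v_{5} + v_{8} = 2·v_{7}  ⇒ sig = (4;(2))
  P = {1,2,3,5,10}:  v_{1} + v_{2} + v_{3} + v_{5} + v_{10} = v_{7}  ⇒ sig = (5;(1))

Signatures (|P|; sorted positive RHS coefficients), sorted:
    |P|=2: 16 collections, coeffs (), (1), (1,1), (1,1), (1,1), (1,1,1), (1,1,1), (1,1,1,1), (1,1,1,1,2), (1,1,1,2), (1,1,1,2), (1,1,2,2), (1,2), (1,2,2), (2,2,2), (2,3,3)
    |P|=3: 4 collections, coeffs (), (), (1), (1,1,1)
    |P|=4: 3 collections, coeffs (1), (1), (2)
    |P|=5: 1 collection, coeffs (1)


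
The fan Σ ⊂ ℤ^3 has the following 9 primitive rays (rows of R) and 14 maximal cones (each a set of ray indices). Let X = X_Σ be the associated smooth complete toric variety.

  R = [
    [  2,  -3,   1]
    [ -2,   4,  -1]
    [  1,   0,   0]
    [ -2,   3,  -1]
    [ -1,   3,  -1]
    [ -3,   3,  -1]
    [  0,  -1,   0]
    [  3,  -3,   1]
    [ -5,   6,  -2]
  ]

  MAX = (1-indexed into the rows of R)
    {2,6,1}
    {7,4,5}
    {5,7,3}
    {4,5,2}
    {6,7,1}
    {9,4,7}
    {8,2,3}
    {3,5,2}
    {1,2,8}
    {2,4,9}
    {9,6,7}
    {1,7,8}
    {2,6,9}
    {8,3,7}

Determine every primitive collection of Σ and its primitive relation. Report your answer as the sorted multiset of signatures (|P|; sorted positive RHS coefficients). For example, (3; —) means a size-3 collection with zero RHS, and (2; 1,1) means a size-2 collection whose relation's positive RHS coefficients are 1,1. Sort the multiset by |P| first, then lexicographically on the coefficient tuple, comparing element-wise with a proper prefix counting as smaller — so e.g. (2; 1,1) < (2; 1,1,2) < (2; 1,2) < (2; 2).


15 minimal non-faces of Δ(Σ) (on 9 rays):

  P = {1,4}:  v_{1} + v_{4} = 0  →  sig = (2; —)
  P = {6,8}:  v_{6} + v_{8} = 0  →  sig = (2; —)
  P = {1,3}:  v_{1} + v_{3} = v_{8}  →  sig = (2; 1)
  P = {1,5}:  v_{1} + v_{5} = v_{3}  →  sig = (2; 1)
  P = {1,9}:  v_{1} + v_{9} = v_{6}  →  sig = (2; 1)
  P = {2,7}:  v_{2} + v_{7} = v_{4}  →  sig = (2; 1)
  P = {3,4}:  v_{3} + v_{4} = v_{5}  →  sig = (2; 1)
  P = {3,6}:  v_{3} + v_{6} = v_{4}  →  sig = (2; 1)
  P = {4,6}:  v_{4} + v_{6} = v_{9}  →  sig = (2; 1)
  P = {4,8}:  v_{4} + v_{8} = v_{3}  →  sig = (2; 1)
  P = {8,9}:  v_{8} + v_{9} = v_{4}  →  sig = (2; 1)
  P = {3,9}:  v_{3} + v_{9} = 2·v_{4}  →  sig = (2; 2)
  P = {5,6}:  v_{5} + v_{6} = 2·v_{4}  →  sig = (2; 2)
  P = {5,8}:  v_{5} + v_{8} = 2·v_{3}  →  sig = (2; 2)
  P = {5,9}:  v_{5} + v_{9} = 3·v_{4}  →  sig = (2; 3)

Signatures (|P|; sorted positive RHS coefficients), sorted:
{ (2; —) ×2,  (2; 1) ×9,  (2; 2) ×3,  (2; 3) }


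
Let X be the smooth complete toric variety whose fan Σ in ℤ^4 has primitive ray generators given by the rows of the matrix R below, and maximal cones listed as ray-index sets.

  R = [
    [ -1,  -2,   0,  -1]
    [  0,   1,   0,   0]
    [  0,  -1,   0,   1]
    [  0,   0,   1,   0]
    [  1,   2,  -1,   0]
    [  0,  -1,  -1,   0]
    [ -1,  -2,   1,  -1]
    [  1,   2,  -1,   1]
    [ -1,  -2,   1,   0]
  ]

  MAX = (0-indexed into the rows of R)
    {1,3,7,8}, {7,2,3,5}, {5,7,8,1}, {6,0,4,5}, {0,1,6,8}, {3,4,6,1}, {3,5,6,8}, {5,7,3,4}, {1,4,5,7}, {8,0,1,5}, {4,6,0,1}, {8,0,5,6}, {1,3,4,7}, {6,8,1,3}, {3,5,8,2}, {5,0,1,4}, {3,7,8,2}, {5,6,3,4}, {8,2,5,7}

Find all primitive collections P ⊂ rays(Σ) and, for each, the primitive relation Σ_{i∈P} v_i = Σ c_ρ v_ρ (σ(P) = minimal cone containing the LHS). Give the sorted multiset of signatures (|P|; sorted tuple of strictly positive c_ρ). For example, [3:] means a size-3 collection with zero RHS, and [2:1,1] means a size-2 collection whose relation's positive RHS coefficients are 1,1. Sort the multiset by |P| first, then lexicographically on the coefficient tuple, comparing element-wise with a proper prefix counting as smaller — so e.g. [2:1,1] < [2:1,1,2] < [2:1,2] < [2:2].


|primitive collections| = 11. Relations:

  P={4,8}:  v_{4} + v_{8} = 0  →  sig = [2:]
  P={6,7}:  v_{6} + v_{7} = 0  →  sig = [2:]
  P={0,3}:  v_{0} + v_{3} = v_{6}  →  sig = [2:1]
  P={0,2}:  v_{0} + v_{2} = v_{5} + v_{8}  →  sig = [2:1,1]
  P={0,7}:  v_{0} + v_{7} = v_{1} + v_{5}  →  sig = [2:1,1]
  P={1,2}:  v_{1} + v_{2} = v_{7} + v_{8}  →  sig = [2:1,1]
  P={2,4}:  v_{2} + v_{4} = v_{3} + v_{5} + v_{7}  →  sig = [2:1,1,1]
  P={2,6}:  v_{2} + v_{6} = v_{3} + v_{5} + v_{8}  →  sig = [2:1,1,1]
  P={1,3,5}:  v_{1} + v_{3} + v_{5} = 0  →  sig = [3:]
  P={1,5,6}:  v_{1} + v_{5} + v_{6} = v_{0}  →  sig = [3:1]
  P={3,5,7,8}:  v_{3} + v_{5} + v_{7} + v_{8} = v_{2}  →  sig = [4:1]

so the primitive-relation signature multiset is
    |P|=2: 8 collections, coeffs (), (), (1), (1,1), (1,1), (1,1), (1,1,1), (1,1,1)
    |P|=3: 2 collections, coeffs (), (1)
    |P|=4: 1 collection, coeffs (1)


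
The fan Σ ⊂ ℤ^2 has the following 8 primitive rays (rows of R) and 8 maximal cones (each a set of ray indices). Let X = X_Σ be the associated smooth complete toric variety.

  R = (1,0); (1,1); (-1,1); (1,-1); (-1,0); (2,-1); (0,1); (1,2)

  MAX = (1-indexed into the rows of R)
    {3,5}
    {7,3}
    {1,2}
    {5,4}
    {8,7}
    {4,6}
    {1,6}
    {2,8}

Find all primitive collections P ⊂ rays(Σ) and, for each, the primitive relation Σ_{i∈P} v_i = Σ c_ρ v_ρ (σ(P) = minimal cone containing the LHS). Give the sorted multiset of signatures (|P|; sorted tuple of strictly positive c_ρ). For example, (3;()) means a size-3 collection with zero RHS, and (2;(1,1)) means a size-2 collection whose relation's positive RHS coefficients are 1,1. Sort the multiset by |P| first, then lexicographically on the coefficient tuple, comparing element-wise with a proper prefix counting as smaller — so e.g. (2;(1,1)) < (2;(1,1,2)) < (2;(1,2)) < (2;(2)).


Primitive collections (20):

  • {1,5}:  v_{1} + v_{5} = 0  so sig = (2;())
  • {3,4}:  v_{3} + v_{4} = 0  so sig = (2;())
  • {1,3}:  v_{1} + v_{3} = v_{7}  so sig = (2;(1))
  • {1,4}:  v_{1} + v_{4} = v_{6}  so sig = (2;(1))
  • {1,7}:  v_{1} + v_{7} = v_{2}  so sig = (2;(1))
  • {2,5}:  v_{2} + v_{5} = v_{7}  so sig = (2;(1))
  • {2,7}:  v_{2} + v_{7} = v_{8}  so sig = (2;(1))
  • {3,6}:  v_{3} + v_{6} = v_{1}  so sig = (2;(1))
  • {4,7}:  v_{4} + v_{7} = v_{1}  so sig = (2;(1))
  • {5,6}:  v_{5} + v_{6} = v_{4}  so sig = (2;(1))
  • {5,7}:  v_{5} + v_{7} = v_{3}  so sig = (2;(1))
  • {4,8}:  v_{4} + v_{8} = v_{1} + v_{2}  so sig = (2;(1,1))
  • {6,8}:  v_{6} + v_{8} = 2·v_{1} + v_{2}  so sig = (2;(1,2))
  • {1,8}:  v_{1} + v_{8} = 2·v_{2}  so sig = (2;(2))
  • {2,3}:  v_{2} + v_{3} = 2·v_{7}  so sig = (2;(2))
  • {2,4}:  v_{2} + v_{4} = 2·v_{1}  so sig = (2;(2))
  • {5,8}:  v_{5} + v_{8} = 2·v_{7}  so sig = (2;(2))
  • {6,7}:  v_{6} + v_{7} = 2·v_{1}  so sig = (2;(2))
  • {2,6}:  v_{2} + v_{6} = 3·v_{1}  so sig = (2;(3))
  • {3,8}:  v_{3} + v_{8} = 3·v_{7}  so sig = (2;(3))

Signatures (|P|; sorted positive RHS coefficients), sorted:
    |P|=2: 20 collections, coeffs (), (), (1), (1), (1), (1), (1), (1), (1), (1), (1), (1,1), (1,2), (2), (2), (2), (2), (2), (3), (3)


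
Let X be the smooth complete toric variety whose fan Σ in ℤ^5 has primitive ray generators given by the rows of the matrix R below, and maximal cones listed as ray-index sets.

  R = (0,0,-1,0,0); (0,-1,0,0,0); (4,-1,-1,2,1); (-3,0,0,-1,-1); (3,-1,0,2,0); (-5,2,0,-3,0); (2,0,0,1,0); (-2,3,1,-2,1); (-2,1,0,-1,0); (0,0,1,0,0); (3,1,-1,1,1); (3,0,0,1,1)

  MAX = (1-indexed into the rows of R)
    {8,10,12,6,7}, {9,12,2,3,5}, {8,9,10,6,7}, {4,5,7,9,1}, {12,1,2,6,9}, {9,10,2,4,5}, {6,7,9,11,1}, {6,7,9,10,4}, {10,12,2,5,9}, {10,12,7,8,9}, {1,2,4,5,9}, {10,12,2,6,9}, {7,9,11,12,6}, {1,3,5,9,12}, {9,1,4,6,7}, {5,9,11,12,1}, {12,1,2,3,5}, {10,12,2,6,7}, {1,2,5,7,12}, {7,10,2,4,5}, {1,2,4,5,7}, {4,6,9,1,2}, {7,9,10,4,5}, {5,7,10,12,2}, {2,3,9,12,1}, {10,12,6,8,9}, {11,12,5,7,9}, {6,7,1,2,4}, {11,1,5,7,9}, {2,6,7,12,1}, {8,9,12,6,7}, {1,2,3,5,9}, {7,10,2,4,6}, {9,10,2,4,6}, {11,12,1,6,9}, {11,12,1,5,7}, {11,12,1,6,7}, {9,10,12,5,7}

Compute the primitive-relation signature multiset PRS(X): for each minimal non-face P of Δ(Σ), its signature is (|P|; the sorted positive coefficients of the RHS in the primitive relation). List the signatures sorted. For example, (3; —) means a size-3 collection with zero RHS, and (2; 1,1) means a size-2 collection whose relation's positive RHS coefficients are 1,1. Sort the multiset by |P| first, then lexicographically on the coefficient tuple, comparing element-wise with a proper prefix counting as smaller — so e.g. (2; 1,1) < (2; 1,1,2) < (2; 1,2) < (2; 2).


|primitive collections| = 21. Relations:

  P={1,10}:  v_{1} + v_{10} = 0  ⟹  sig = (2; —)
  P={4,12}:  v_{4} + v_{12} = 0  ⟹  sig = (2; —)
  P={5,6}:  v_{5} + v_{6} = v_{9}  ⟹  sig = (2; 1)
  P={2,11}:  v_{2} + v_{11} = v_{1} + v_{12}  ⟹  sig = (2; 1,1)
  P={2,8}:  v_{2} + v_{8} = v_{6} + v_{10} + v_{12}  ⟹  sig = (2; 1,1,1)
  P={3,7}:  v_{3} + v_{7} = v_{1} + v_{5} + v_{12}  ⟹  sig = (2; 1,1,1)
  P={4,11}:  v_{4} + v_{11} = v_{1} + v_{7} + v_{9}  ⟹  sig = (2; 1,1,1)
  P={10,11}:  v_{10} + v_{11} = v_{7} + v_{9} + v_{12}  ⟹  sig = (2; 1,1,1)
  P={1,8}:  v_{1} + v_{8} = v_{6} + v_{7} + v_{9} + v_{12}  ⟹  sig = (2; 1,1,1,1)
  P={3,4}:  v_{3} + v_{4} = v_{1} + v_{2} + v_{5} + v_{9}  ⟹  sig = (2; 1,1,1,1)
  P={3,10}:  v_{3} + v_{10} = v_{2} + v_{5} + v_{9} + v_{12}  ⟹  sig = (2; 1,1,1,1)
  P={4,8}:  v_{4} + v_{8} = v_{6} + v_{7} + v_{9} + v_{10}  ⟹  sig = (2; 1,1,1,1)
  P={3,6}:  v_{3} + v_{6} = v_{1} + v_{2} + 2·v_{9} + v_{12}  ⟹  sig = (2; 1,1,1,2)
  P={5,8}:  v_{5} + v_{8} = v_{7} + 2·v_{9} + v_{10} + v_{12}  ⟹  sig = (2; 1,1,1,2)
  P={3,11}:  v_{3} + v_{11} = 2·v_{1} + v_{5} + v_{9} + 2·v_{12}  ⟹  sig = (2; 1,1,2,2)
  P={8,11}:  v_{8} + v_{11} = v_{6} + 2·v_{7} + 2·v_{9} + 2·v_{12}  ⟹  sig = (2; 1,2,2,2)
  P={3,8}:  v_{3} + v_{8} = 2·v_{9} + 2·v_{12}  ⟹  sig = (2; 2,2)
  P={2,7,9}:  v_{2} + v_{7} + v_{9} = 0  ⟹  sig = (3; —)
  P={1,7,9,12}:  v_{1} + v_{7} + v_{9} + v_{12} = v_{11}  ⟹  sig = (4; 1)
  P={1,2,5,9,12}:  v_{1} + v_{2} + v_{5} + v_{9} + v_{12} = v_{3}  ⟹  sig = (5; 1)
  P={6,7,9,10,12}:  v_{6} + v_{7} + v_{9} + v_{10} + v_{12} = v_{8}  ⟹  sig = (5; 1)

Signatures (|P|; sorted positive RHS coefficients), sorted:
    (2; —)
    (2; —)
    (2; 1)
    (2; 1,1)
    (2; 1,1,1)
    (2; 1,1,1)
    (2; 1,1,1)
    (2; 1,1,1)
    (2; 1,1,1,1)
    (2; 1,1,1,1)
    (2; 1,1,1,1)
    (2; 1,1,1,1)
    (2; 1,1,1,2)
    (2; 1,1,1,2)
    (2; 1,1,2,2)
    (2; 1,2,2,2)
    (2; 2,2)
    (3; —)
    (4; 1)
    (5; 1)
    (5; 1)


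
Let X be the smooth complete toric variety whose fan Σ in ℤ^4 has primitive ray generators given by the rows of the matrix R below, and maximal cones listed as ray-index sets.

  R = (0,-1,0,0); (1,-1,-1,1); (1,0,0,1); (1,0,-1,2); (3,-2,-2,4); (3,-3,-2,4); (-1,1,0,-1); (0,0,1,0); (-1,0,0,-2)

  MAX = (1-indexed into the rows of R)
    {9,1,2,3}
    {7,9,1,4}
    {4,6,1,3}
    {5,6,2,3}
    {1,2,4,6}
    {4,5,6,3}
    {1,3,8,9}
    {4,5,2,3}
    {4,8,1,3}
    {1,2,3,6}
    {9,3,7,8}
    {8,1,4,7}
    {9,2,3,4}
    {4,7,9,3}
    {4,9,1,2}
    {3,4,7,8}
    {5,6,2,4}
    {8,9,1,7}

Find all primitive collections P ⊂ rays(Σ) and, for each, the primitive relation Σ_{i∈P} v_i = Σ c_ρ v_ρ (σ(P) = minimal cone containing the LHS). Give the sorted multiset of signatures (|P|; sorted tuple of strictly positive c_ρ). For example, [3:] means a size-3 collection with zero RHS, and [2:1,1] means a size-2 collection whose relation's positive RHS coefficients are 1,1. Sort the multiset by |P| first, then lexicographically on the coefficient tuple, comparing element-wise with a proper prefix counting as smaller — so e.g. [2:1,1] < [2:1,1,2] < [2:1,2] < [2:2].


|primitive collections| = 14. Relations:

  P={1,5}:  v_{1} + v_{5} = v_{6}  ⟹  sig = [2:1]
  P={2,7}:  v_{2} + v_{7} = v_{4} + v_{9}  ⟹  sig = [2:1,1]
  P={2,8}:  v_{2} + v_{8} = v_{1} + v_{3}  ⟹  sig = [2:1,1]
  P={5,7}:  v_{5} + v_{7} = v_{2} + v_{4}  ⟹  sig = [2:1,1]
  P={6,7}:  v_{6} + v_{7} = v_{1} + v_{2} + v_{4}  ⟹  sig = [2:1,1,1]
  P={6,9}:  v_{6} + v_{9} = v_{1} + 2·v_{2}  ⟹  sig = [2:1,2]
  P={5,8}:  v_{5} + v_{8} = 2·v_{1} + 2·v_{3} + v_{4}  ⟹  sig = [2:1,2,2]
  P={6,8}:  v_{6} + v_{8} = 3·v_{1} + 2·v_{3} + v_{4}  ⟹  sig = [2:1,2,3]
  P={5,9}:  v_{5} + v_{9} = 2·v_{2}  ⟹  sig = [2:2]
  P={1,3,7}:  v_{1} + v_{3} + v_{7} = 0  ⟹  sig = [3:]
  P={4,8,9}:  v_{4} + v_{8} + v_{9} = 0  ⟹  sig = [3:]
  P={1,2,3,4}:  v_{1} + v_{2} + v_{3} + v_{4} = v_{5}  ⟹  sig = [4:1]
  P={1,3,4,9}:  v_{1} + v_{3} + v_{4} + v_{9} = v_{2}  ⟹  sig = [4:1]
  P={2,3,4,6}:  v_{2} + v_{3} + v_{4} + v_{6} = 2·v_{5}  ⟹  sig = [4:2]

Hence PRS(X_Σ) =
    |P|=2: 9 collections, coeffs (1), (1,1), (1,1), (1,1), (1,1,1), (1,2), (1,2,2), (1,2,3), (2)
    |P|=3: 2 collections, coeffs (), ()
    |P|=4: 3 collections, coeffs (1), (1), (2)
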